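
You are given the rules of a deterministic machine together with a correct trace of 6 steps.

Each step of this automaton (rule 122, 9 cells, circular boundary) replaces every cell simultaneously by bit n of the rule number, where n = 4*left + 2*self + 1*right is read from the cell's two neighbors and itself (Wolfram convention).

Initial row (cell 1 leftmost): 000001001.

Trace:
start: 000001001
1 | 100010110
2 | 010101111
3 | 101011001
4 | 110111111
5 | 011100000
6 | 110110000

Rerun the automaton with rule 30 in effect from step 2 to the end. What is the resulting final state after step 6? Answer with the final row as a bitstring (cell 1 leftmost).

(re-executing steps 2..6 under rule 30; state before step 2: 100010110)
2 | 110110100
3 | 100100111
4 | 011111100
5 | 110000010
6 | 101000110

101000110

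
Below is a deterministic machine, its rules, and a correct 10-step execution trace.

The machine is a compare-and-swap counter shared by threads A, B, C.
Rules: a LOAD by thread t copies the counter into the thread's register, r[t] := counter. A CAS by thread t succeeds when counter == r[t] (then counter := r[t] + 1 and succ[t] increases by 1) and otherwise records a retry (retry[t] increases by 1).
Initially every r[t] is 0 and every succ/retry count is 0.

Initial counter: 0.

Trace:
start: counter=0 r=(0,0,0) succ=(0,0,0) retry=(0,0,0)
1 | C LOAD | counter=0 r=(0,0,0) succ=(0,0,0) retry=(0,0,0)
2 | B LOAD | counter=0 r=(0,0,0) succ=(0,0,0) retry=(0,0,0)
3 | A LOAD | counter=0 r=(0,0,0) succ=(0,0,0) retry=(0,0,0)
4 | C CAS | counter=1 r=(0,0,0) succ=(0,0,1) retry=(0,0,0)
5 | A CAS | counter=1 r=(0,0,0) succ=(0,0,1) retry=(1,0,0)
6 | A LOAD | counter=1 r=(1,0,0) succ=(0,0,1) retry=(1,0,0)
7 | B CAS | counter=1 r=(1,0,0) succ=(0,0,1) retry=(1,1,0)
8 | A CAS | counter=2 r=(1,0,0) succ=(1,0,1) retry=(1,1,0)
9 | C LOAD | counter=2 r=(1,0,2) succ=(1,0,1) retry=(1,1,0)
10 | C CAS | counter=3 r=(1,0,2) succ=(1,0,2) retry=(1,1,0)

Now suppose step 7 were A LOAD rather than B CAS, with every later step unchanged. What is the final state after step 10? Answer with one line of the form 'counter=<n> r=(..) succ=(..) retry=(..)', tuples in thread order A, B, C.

counter=3 r=(1,0,2) succ=(1,0,2) retry=(1,0,0)

(re-executing from step 7 with the substitution; state before step 7: counter=1 r=(1,0,0) succ=(0,0,1) retry=(1,0,0))
7 | A LOAD | counter=1 r=(1,0,0) succ=(0,0,1) retry=(1,0,0)
8 | A CAS | counter=2 r=(1,0,0) succ=(1,0,1) retry=(1,0,0)
9 | C LOAD | counter=2 r=(1,0,2) succ=(1,0,1) retry=(1,0,0)
10 | C CAS | counter=3 r=(1,0,2) succ=(1,0,2) retry=(1,0,0)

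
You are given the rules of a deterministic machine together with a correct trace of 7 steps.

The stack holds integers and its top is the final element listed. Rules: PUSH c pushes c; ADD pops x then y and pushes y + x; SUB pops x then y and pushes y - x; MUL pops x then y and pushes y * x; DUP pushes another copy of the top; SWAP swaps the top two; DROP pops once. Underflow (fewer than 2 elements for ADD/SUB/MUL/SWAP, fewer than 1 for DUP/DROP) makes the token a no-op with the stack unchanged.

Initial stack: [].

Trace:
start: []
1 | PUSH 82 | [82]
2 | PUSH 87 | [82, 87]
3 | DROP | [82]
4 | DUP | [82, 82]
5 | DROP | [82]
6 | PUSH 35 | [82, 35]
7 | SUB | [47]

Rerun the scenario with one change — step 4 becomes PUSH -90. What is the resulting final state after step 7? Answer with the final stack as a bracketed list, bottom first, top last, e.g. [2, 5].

[47]

(re-executing from step 4 with the substitution; state before step 4: [82])
4 | PUSH -90 | [82, -90]
5 | DROP | [82]
6 | PUSH 35 | [82, 35]
7 | SUB | [47]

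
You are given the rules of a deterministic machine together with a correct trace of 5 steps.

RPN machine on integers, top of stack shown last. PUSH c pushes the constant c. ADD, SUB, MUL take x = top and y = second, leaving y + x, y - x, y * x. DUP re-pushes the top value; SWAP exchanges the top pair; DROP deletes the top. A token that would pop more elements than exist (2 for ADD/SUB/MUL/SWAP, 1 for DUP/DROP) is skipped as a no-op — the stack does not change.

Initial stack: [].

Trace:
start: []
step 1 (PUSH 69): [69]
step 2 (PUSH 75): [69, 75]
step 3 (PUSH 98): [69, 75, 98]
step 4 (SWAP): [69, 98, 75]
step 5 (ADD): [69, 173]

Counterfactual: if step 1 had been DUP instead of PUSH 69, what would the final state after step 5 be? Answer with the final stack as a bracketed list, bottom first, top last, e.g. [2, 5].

[173]

(re-executing from step 1 with the substitution; state before step 1: [])
step 1 (DUP): []
step 2 (PUSH 75): [75]
step 3 (PUSH 98): [75, 98]
step 4 (SWAP): [98, 75]
step 5 (ADD): [173]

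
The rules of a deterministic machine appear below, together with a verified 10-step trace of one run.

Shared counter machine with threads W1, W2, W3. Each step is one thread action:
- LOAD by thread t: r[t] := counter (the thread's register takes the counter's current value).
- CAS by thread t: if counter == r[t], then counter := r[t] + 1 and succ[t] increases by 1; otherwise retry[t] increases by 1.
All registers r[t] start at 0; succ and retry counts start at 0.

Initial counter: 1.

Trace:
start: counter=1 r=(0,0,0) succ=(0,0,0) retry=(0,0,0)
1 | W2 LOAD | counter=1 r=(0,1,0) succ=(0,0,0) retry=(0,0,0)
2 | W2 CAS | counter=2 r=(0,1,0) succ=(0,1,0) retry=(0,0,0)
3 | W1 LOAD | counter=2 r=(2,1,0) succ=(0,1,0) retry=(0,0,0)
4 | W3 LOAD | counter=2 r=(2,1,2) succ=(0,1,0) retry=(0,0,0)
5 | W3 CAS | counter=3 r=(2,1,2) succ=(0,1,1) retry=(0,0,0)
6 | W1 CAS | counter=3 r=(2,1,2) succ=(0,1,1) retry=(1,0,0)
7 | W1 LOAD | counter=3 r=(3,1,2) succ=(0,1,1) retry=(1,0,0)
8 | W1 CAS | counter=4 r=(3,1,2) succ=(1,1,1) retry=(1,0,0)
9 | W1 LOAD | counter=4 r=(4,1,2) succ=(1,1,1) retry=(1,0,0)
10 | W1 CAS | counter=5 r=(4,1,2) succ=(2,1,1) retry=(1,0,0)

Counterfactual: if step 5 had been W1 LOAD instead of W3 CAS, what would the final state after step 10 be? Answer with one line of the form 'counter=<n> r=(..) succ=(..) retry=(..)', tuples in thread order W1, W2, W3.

(re-executing from step 5 with the substitution; state before step 5: counter=2 r=(2,1,2) succ=(0,1,0) retry=(0,0,0))
5 | W1 LOAD | counter=2 r=(2,1,2) succ=(0,1,0) retry=(0,0,0)
6 | W1 CAS | counter=3 r=(2,1,2) succ=(1,1,0) retry=(0,0,0)
7 | W1 LOAD | counter=3 r=(3,1,2) succ=(1,1,0) retry=(0,0,0)
8 | W1 CAS | counter=4 r=(3,1,2) succ=(2,1,0) retry=(0,0,0)
9 | W1 LOAD | counter=4 r=(4,1,2) succ=(2,1,0) retry=(0,0,0)
10 | W1 CAS | counter=5 r=(4,1,2) succ=(3,1,0) retry=(0,0,0)

counter=5 r=(4,1,2) succ=(3,1,0) retry=(0,0,0)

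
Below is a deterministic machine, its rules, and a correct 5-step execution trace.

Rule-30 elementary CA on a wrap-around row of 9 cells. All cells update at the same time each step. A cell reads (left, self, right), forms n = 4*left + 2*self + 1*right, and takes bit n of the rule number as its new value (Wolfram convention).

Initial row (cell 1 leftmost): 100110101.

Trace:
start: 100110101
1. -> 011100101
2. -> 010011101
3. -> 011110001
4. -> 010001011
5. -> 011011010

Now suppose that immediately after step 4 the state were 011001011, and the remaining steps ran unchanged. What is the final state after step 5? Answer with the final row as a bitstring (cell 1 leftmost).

010111010

state after step 4 := 011001011
5. -> 010111010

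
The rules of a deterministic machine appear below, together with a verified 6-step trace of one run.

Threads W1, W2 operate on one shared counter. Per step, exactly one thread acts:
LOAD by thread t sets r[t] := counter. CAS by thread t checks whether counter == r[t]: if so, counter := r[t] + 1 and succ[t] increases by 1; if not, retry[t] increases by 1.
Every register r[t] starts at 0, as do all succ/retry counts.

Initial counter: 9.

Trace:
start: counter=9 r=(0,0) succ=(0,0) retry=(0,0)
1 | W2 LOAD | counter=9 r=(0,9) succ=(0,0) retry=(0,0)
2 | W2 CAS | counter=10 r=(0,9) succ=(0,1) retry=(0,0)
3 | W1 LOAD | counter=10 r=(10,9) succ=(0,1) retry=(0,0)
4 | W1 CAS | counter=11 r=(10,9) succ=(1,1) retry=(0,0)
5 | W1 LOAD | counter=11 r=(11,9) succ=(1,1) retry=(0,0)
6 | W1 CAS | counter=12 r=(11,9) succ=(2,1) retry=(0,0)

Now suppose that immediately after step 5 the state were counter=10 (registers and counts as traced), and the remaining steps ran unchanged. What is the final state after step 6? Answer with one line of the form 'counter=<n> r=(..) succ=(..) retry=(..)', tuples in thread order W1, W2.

state after step 5 := counter=10 r=(11,9) succ=(1,1) retry=(0,0)
6 | W1 CAS | counter=10 r=(11,9) succ=(1,1) retry=(1,0)

counter=10 r=(11,9) succ=(1,1) retry=(1,0)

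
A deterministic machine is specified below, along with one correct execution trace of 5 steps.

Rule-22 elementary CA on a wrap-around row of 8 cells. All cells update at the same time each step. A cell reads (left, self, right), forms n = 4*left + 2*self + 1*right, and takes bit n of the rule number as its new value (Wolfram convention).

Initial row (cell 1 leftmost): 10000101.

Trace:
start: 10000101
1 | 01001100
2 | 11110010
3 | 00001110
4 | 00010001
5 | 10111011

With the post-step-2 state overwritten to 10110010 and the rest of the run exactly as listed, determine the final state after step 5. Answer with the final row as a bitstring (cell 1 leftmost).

state after step 2 := 10110010
3 | 10001110
4 | 11010000
5 | 00011001

00011001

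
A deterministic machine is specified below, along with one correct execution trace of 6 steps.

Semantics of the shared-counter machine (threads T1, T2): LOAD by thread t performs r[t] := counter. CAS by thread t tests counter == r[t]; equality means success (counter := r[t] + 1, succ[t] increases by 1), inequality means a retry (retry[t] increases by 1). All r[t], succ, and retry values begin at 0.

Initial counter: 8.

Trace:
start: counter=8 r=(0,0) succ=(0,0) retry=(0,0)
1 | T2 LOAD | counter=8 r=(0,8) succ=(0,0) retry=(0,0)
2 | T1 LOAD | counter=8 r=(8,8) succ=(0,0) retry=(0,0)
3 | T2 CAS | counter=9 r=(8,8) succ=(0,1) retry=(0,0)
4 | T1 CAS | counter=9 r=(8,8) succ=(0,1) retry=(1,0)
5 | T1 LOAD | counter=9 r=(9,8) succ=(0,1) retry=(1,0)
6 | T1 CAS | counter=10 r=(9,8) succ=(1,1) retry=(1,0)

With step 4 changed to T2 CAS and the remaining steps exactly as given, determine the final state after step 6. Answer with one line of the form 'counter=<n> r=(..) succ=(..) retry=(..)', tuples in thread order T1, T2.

counter=10 r=(9,8) succ=(1,1) retry=(0,1)

(re-executing from step 4 with the substitution; state before step 4: counter=9 r=(8,8) succ=(0,1) retry=(0,0))
4 | T2 CAS | counter=9 r=(8,8) succ=(0,1) retry=(0,1)
5 | T1 LOAD | counter=9 r=(9,8) succ=(0,1) retry=(0,1)
6 | T1 CAS | counter=10 r=(9,8) succ=(1,1) retry=(0,1)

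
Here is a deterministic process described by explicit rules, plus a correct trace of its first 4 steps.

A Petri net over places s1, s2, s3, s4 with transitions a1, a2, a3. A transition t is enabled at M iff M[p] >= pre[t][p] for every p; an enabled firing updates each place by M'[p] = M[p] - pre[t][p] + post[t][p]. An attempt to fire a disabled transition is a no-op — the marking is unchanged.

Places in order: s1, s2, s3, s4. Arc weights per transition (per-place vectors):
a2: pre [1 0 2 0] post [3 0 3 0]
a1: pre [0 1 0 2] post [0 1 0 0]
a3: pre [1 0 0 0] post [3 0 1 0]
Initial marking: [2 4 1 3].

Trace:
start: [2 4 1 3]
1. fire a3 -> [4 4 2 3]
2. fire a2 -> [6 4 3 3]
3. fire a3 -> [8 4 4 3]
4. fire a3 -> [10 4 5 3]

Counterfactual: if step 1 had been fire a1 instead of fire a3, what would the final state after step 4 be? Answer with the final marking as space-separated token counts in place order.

(re-executing from step 1 with the substitution; state before step 1: [2 4 1 3])
1. fire a1 -> [2 4 1 1]
2. fire a2 -> [2 4 1 1]
3. fire a3 -> [4 4 2 1]
4. fire a3 -> [6 4 3 1]

6 4 3 1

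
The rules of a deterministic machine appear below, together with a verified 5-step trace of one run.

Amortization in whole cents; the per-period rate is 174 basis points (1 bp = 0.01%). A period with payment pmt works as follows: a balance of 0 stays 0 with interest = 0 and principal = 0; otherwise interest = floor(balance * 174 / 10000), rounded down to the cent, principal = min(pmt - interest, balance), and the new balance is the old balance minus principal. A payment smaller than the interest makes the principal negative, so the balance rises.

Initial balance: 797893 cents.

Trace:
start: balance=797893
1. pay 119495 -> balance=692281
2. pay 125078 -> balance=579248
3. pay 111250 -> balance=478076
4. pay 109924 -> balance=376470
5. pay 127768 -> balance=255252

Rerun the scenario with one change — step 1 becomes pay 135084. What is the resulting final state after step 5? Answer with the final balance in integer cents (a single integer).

238549

(re-executing from step 1 with the substitution; state before step 1: balance=797893)
1. pay 135084 -> balance=676692
2. pay 125078 -> balance=563388
3. pay 111250 -> balance=461940
4. pay 109924 -> balance=360053
5. pay 127768 -> balance=238549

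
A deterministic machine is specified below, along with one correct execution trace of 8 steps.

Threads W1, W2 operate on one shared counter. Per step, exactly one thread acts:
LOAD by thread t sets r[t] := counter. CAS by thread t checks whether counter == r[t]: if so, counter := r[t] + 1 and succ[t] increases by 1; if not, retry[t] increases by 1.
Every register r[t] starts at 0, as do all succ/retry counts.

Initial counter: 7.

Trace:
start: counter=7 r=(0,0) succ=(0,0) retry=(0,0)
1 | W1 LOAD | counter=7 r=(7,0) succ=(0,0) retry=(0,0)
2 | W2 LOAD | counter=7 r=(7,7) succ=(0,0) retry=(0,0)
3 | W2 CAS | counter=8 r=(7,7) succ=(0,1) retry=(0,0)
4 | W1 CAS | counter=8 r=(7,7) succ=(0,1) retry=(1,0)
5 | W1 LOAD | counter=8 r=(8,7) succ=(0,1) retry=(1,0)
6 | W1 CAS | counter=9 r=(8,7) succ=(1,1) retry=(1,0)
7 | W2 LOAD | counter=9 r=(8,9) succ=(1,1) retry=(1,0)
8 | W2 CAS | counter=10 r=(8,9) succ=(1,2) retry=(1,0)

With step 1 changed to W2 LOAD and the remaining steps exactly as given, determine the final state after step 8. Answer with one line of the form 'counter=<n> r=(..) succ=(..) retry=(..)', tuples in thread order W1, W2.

counter=10 r=(8,9) succ=(1,2) retry=(1,0)

(re-executing from step 1 with the substitution; state before step 1: counter=7 r=(0,0) succ=(0,0) retry=(0,0))
1 | W2 LOAD | counter=7 r=(0,7) succ=(0,0) retry=(0,0)
2 | W2 LOAD | counter=7 r=(0,7) succ=(0,0) retry=(0,0)
3 | W2 CAS | counter=8 r=(0,7) succ=(0,1) retry=(0,0)
4 | W1 CAS | counter=8 r=(0,7) succ=(0,1) retry=(1,0)
5 | W1 LOAD | counter=8 r=(8,7) succ=(0,1) retry=(1,0)
6 | W1 CAS | counter=9 r=(8,7) succ=(1,1) retry=(1,0)
7 | W2 LOAD | counter=9 r=(8,9) succ=(1,1) retry=(1,0)
8 | W2 CAS | counter=10 r=(8,9) succ=(1,2) retry=(1,0)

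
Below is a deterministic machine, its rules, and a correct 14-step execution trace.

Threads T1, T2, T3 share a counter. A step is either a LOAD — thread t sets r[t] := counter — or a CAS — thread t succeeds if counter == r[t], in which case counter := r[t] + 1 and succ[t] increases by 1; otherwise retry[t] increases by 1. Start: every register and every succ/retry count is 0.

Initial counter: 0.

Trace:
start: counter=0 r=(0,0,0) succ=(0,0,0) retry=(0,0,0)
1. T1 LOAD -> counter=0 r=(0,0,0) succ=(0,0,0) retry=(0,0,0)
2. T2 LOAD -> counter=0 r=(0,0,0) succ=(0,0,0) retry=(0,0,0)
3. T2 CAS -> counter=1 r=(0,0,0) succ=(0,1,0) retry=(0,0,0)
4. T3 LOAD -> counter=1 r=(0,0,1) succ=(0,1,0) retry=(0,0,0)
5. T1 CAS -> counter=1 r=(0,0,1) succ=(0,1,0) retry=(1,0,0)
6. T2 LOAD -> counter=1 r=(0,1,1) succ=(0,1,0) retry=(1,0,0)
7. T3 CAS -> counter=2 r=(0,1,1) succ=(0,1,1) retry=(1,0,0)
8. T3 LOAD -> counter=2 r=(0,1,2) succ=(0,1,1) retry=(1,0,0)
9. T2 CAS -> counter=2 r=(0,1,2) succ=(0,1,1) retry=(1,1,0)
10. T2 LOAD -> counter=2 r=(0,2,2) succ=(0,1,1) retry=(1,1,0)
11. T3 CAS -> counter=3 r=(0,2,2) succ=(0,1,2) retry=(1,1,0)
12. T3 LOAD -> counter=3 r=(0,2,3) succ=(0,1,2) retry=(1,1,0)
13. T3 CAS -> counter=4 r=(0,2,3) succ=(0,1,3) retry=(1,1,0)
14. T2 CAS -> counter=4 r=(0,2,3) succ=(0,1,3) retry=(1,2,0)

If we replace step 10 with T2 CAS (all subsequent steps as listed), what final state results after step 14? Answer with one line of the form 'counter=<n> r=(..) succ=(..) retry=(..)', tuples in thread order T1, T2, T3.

(re-executing from step 10 with the substitution; state before step 10: counter=2 r=(0,1,2) succ=(0,1,1) retry=(1,1,0))
10. T2 CAS -> counter=2 r=(0,1,2) succ=(0,1,1) retry=(1,2,0)
11. T3 CAS -> counter=3 r=(0,1,2) succ=(0,1,2) retry=(1,2,0)
12. T3 LOAD -> counter=3 r=(0,1,3) succ=(0,1,2) retry=(1,2,0)
13. T3 CAS -> counter=4 r=(0,1,3) succ=(0,1,3) retry=(1,2,0)
14. T2 CAS -> counter=4 r=(0,1,3) succ=(0,1,3) retry=(1,3,0)

counter=4 r=(0,1,3) succ=(0,1,3) retry=(1,3,0)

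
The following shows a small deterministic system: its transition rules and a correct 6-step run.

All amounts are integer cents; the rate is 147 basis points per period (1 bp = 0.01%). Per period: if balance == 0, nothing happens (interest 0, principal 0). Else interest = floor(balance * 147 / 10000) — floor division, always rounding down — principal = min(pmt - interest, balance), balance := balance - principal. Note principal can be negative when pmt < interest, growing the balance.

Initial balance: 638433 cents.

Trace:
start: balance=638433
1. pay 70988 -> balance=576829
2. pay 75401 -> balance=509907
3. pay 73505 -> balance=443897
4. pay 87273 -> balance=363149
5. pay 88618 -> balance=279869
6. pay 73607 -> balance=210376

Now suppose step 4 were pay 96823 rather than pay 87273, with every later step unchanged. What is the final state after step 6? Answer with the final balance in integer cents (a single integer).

200542

(re-executing from step 4 with the substitution; state before step 4: balance=443897)
4. pay 96823 -> balance=353599
5. pay 88618 -> balance=270178
6. pay 73607 -> balance=200542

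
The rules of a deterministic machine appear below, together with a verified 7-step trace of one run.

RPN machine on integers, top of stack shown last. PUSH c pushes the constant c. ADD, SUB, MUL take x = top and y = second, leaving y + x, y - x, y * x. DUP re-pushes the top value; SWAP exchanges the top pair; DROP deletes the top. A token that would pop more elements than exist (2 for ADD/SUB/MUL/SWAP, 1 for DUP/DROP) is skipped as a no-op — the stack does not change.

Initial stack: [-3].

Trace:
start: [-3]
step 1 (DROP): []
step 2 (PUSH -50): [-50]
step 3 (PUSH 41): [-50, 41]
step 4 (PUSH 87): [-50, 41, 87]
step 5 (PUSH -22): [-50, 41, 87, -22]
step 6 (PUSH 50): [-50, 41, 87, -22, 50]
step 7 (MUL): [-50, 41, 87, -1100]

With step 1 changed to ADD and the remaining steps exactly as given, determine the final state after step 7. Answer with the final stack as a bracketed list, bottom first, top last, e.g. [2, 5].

(re-executing from step 1 with the substitution; state before step 1: [-3])
step 1 (ADD): [-3]
step 2 (PUSH -50): [-3, -50]
step 3 (PUSH 41): [-3, -50, 41]
step 4 (PUSH 87): [-3, -50, 41, 87]
step 5 (PUSH -22): [-3, -50, 41, 87, -22]
step 6 (PUSH 50): [-3, -50, 41, 87, -22, 50]
step 7 (MUL): [-3, -50, 41, 87, -1100]

[-3, -50, 41, 87, -1100]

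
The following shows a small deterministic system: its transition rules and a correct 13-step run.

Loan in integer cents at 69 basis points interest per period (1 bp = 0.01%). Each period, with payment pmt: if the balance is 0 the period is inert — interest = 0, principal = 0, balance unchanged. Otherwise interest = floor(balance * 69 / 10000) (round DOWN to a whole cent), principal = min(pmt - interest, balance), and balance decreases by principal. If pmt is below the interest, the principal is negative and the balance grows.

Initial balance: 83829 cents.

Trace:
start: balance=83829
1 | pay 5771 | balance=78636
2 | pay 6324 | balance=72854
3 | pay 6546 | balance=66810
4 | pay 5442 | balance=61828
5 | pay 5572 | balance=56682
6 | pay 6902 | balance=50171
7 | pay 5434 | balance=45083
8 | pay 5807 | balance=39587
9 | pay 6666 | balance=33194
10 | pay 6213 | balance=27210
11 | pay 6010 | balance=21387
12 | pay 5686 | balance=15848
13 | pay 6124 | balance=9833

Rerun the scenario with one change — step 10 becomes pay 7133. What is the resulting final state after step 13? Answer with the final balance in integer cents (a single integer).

(re-executing from step 10 with the substitution; state before step 10: balance=33194)
10 | pay 7133 | balance=26290
11 | pay 6010 | balance=20461
12 | pay 5686 | balance=14916
13 | pay 6124 | balance=8894

8894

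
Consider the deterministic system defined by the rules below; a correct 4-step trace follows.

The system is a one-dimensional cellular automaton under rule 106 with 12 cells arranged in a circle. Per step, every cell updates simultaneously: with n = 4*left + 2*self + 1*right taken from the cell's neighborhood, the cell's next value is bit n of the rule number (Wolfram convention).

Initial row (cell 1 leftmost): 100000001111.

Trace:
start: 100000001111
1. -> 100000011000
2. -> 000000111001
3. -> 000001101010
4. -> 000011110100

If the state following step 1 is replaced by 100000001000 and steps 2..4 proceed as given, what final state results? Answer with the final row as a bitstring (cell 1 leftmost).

state after step 1 := 100000001000
2. -> 000000010001
3. -> 000000100010
4. -> 000001000100

000001000100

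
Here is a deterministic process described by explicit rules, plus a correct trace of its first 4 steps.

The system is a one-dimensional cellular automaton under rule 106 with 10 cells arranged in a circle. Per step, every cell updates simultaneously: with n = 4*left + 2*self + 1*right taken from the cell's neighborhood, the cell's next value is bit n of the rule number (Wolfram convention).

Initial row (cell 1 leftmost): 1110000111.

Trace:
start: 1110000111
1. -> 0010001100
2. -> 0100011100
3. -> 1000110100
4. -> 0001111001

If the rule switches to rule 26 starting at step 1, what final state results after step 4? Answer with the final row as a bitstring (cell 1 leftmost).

(re-executing steps 1..4 under rule 26; state before step 1: 1110000111)
1. -> 0001001100
2. -> 0010111010
3. -> 0100100001
4. -> 0011010010

0011010010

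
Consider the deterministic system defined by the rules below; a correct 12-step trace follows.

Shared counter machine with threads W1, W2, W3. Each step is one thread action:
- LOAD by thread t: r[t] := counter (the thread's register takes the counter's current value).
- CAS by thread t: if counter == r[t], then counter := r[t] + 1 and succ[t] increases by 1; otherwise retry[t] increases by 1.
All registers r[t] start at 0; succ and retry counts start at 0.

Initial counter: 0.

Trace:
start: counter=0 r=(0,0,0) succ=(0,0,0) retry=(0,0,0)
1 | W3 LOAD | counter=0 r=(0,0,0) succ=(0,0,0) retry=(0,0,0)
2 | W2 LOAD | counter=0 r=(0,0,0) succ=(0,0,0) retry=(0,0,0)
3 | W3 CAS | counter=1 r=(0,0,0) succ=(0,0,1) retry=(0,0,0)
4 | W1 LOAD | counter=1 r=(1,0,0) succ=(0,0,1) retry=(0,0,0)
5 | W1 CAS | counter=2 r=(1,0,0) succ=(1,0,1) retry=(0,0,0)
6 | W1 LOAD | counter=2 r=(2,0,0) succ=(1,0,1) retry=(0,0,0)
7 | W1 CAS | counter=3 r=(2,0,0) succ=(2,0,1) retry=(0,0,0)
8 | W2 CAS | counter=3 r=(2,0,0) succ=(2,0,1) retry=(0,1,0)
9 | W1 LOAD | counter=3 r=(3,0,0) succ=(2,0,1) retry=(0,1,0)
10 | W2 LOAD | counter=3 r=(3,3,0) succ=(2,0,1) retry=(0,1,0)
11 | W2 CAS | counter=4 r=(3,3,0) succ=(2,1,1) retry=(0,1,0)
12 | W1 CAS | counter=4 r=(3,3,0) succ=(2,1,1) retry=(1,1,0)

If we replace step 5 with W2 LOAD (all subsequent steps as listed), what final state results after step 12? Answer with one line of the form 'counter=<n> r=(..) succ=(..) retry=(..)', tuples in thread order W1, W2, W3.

counter=3 r=(2,2,0) succ=(1,1,1) retry=(1,1,0)

(re-executing from step 5 with the substitution; state before step 5: counter=1 r=(1,0,0) succ=(0,0,1) retry=(0,0,0))
5 | W2 LOAD | counter=1 r=(1,1,0) succ=(0,0,1) retry=(0,0,0)
6 | W1 LOAD | counter=1 r=(1,1,0) succ=(0,0,1) retry=(0,0,0)
7 | W1 CAS | counter=2 r=(1,1,0) succ=(1,0,1) retry=(0,0,0)
8 | W2 CAS | counter=2 r=(1,1,0) succ=(1,0,1) retry=(0,1,0)
9 | W1 LOAD | counter=2 r=(2,1,0) succ=(1,0,1) retry=(0,1,0)
10 | W2 LOAD | counter=2 r=(2,2,0) succ=(1,0,1) retry=(0,1,0)
11 | W2 CAS | counter=3 r=(2,2,0) succ=(1,1,1) retry=(0,1,0)
12 | W1 CAS | counter=3 r=(2,2,0) succ=(1,1,1) retry=(1,1,0)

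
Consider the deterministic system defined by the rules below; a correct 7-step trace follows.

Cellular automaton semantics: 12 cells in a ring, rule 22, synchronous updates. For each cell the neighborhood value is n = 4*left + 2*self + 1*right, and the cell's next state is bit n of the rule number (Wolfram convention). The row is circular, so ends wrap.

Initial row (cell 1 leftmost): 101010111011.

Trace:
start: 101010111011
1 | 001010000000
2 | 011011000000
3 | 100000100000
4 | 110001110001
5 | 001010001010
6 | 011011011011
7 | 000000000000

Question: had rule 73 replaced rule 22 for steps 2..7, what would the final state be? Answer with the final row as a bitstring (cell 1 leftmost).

101010111111

(re-executing steps 2..7 under rule 73; state before step 2: 001010000000)
2 | 100000111111
3 | 101110100000
4 | 001010001110
5 | 100000101010
6 | 001110000000
7 | 101010111111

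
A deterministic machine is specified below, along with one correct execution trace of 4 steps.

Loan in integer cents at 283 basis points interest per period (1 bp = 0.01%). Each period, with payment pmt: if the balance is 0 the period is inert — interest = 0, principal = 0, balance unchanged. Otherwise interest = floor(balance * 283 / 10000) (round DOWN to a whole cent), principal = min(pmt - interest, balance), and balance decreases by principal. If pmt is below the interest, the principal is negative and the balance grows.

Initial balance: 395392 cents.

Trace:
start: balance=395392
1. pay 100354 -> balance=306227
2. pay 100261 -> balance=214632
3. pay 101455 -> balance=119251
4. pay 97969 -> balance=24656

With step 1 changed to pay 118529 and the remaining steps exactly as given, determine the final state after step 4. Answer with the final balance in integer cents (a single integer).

4893

(re-executing from step 1 with the substitution; state before step 1: balance=395392)
1. pay 118529 -> balance=288052
2. pay 100261 -> balance=195942
3. pay 101455 -> balance=100032
4. pay 97969 -> balance=4893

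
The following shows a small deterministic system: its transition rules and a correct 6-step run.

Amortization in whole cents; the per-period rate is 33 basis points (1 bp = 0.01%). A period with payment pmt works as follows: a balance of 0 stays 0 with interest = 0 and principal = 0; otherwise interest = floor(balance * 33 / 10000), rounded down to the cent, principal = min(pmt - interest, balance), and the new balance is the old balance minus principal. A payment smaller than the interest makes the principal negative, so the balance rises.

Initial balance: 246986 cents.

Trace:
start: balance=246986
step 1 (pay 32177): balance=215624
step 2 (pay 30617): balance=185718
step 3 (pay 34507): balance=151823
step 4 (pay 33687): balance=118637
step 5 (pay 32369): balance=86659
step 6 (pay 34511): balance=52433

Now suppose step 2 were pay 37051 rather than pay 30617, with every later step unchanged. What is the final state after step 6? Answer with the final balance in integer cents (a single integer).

45914

(re-executing from step 2 with the substitution; state before step 2: balance=215624)
step 2 (pay 37051): balance=179284
step 3 (pay 34507): balance=145368
step 4 (pay 33687): balance=112160
step 5 (pay 32369): balance=80161
step 6 (pay 34511): balance=45914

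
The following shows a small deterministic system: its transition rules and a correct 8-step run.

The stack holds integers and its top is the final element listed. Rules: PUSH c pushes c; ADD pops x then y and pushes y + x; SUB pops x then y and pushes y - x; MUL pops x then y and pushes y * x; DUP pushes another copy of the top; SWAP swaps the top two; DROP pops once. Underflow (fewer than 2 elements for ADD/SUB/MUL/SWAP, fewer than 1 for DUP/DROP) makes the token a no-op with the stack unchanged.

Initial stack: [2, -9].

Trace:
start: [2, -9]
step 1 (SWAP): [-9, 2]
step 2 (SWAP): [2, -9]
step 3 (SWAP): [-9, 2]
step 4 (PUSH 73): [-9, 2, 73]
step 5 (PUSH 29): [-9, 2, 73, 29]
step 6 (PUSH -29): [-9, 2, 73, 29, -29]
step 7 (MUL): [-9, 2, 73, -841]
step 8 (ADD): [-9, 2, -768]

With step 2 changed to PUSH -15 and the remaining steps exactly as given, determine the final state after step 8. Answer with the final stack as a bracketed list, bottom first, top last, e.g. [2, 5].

(re-executing from step 2 with the substitution; state before step 2: [-9, 2])
step 2 (PUSH -15): [-9, 2, -15]
step 3 (SWAP): [-9, -15, 2]
step 4 (PUSH 73): [-9, -15, 2, 73]
step 5 (PUSH 29): [-9, -15, 2, 73, 29]
step 6 (PUSH -29): [-9, -15, 2, 73, 29, -29]
step 7 (MUL): [-9, -15, 2, 73, -841]
step 8 (ADD): [-9, -15, 2, -768]

[-9, -15, 2, -768]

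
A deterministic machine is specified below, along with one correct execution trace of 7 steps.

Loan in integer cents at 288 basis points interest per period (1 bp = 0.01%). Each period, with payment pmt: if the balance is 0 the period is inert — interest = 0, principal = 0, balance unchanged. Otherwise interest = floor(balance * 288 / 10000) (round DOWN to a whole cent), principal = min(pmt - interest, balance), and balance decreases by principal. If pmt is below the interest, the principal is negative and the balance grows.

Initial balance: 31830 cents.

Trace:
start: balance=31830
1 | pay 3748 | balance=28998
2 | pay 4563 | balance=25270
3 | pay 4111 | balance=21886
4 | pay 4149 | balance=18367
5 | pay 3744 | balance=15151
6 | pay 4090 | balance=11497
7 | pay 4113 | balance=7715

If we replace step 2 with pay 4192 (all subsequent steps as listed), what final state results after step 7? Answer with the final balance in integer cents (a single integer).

8144

(re-executing from step 2 with the substitution; state before step 2: balance=28998)
2 | pay 4192 | balance=25641
3 | pay 4111 | balance=22268
4 | pay 4149 | balance=18760
5 | pay 3744 | balance=15556
6 | pay 4090 | balance=11914
7 | pay 4113 | balance=8144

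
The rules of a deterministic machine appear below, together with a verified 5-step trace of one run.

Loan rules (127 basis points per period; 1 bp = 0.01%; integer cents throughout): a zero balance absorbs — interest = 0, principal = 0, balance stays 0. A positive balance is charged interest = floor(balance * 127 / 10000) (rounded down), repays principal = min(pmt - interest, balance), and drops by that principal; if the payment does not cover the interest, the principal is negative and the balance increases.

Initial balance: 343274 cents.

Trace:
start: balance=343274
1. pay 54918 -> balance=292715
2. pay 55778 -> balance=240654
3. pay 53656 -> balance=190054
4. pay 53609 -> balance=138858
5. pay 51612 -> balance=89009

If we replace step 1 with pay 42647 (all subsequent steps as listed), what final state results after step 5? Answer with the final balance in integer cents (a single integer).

101916

(re-executing from step 1 with the substitution; state before step 1: balance=343274)
1. pay 42647 -> balance=304986
2. pay 55778 -> balance=253081
3. pay 53656 -> balance=202639
4. pay 53609 -> balance=151603
5. pay 51612 -> balance=101916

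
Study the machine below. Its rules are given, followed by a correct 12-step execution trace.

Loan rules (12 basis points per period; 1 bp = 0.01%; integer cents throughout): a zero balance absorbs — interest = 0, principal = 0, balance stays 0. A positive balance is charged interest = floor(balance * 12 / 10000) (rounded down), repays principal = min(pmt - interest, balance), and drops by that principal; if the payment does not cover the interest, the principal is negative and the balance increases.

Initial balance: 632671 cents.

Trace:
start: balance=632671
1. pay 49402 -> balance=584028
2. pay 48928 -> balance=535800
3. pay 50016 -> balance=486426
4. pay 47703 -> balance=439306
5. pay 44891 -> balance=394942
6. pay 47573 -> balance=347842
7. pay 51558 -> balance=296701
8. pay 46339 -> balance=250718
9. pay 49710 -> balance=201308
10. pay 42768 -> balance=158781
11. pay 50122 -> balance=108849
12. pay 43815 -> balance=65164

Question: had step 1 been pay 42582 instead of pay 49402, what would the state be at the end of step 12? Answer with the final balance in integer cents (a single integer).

72076

(re-executing from step 1 with the substitution; state before step 1: balance=632671)
1. pay 42582 -> balance=590848
2. pay 48928 -> balance=542629
3. pay 50016 -> balance=493264
4. pay 47703 -> balance=446152
5. pay 44891 -> balance=401796
6. pay 47573 -> balance=354705
7. pay 51558 -> balance=303572
8. pay 46339 -> balance=257597
9. pay 49710 -> balance=208196
10. pay 42768 -> balance=165677
11. pay 50122 -> balance=115753
12. pay 43815 -> balance=72076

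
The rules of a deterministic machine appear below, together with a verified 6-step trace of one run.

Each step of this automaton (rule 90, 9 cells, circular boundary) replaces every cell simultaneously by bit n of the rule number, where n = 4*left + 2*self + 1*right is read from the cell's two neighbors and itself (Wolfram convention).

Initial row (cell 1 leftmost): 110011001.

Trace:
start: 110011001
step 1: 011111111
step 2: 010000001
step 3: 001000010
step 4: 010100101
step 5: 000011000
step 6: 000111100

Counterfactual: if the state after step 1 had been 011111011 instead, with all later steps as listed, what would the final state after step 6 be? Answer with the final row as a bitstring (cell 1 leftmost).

state after step 1 := 011111011
step 2: 010001011
step 3: 001010011
step 4: 110001111
step 5: 011011000
step 6: 111011100

111011100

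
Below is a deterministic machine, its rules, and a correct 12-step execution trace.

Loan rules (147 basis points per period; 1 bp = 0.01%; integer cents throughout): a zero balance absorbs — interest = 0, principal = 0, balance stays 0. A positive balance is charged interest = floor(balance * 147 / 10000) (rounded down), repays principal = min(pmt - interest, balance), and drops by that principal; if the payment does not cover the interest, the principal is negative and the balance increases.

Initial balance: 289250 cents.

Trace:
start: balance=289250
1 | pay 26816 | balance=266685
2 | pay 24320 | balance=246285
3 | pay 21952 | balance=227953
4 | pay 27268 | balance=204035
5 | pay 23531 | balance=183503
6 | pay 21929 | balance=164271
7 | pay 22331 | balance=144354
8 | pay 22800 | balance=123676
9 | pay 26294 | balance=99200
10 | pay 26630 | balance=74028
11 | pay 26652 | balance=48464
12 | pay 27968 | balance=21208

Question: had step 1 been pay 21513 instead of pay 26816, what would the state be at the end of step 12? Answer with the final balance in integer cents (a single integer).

(re-executing from step 1 with the substitution; state before step 1: balance=289250)
1 | pay 21513 | balance=271988
2 | pay 24320 | balance=251666
3 | pay 21952 | balance=233413
4 | pay 27268 | balance=209576
5 | pay 23531 | balance=189125
6 | pay 21929 | balance=169976
7 | pay 22331 | balance=150143
8 | pay 22800 | balance=129550
9 | pay 26294 | balance=105160
10 | pay 26630 | balance=80075
11 | pay 26652 | balance=54600
12 | pay 27968 | balance=27434

27434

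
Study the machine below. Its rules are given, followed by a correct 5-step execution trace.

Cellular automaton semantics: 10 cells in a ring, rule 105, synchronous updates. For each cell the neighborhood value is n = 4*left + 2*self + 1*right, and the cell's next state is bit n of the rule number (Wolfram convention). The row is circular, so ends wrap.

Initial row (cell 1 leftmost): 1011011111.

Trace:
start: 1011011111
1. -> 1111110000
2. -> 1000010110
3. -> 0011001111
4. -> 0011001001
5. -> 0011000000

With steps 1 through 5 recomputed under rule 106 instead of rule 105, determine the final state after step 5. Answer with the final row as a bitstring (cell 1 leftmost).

(re-executing steps 1..5 under rule 106; state before step 1: 1011011111)
1. -> 1111110000
2. -> 1000010001
3. -> 1000100011
4. -> 1001000110
5. -> 0010001111

0010001111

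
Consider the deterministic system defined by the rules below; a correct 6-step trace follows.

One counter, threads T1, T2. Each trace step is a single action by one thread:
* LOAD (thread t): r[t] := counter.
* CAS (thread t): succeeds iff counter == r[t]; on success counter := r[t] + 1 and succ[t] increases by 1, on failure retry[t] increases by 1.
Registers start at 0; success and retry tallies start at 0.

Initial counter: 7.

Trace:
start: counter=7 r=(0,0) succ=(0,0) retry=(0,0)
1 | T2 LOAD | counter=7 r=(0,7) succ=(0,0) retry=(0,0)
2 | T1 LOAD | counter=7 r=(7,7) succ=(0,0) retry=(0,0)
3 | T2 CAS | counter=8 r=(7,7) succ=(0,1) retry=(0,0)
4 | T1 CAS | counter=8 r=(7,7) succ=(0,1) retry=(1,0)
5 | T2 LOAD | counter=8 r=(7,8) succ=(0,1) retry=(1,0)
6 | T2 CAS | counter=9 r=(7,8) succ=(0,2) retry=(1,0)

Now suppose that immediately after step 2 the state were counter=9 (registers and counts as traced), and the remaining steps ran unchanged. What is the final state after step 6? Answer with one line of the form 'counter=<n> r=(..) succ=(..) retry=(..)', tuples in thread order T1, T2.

state after step 2 := counter=9 r=(7,7) succ=(0,0) retry=(0,0)
3 | T2 CAS | counter=9 r=(7,7) succ=(0,0) retry=(0,1)
4 | T1 CAS | counter=9 r=(7,7) succ=(0,0) retry=(1,1)
5 | T2 LOAD | counter=9 r=(7,9) succ=(0,0) retry=(1,1)
6 | T2 CAS | counter=10 r=(7,9) succ=(0,1) retry=(1,1)

counter=10 r=(7,9) succ=(0,1) retry=(1,1)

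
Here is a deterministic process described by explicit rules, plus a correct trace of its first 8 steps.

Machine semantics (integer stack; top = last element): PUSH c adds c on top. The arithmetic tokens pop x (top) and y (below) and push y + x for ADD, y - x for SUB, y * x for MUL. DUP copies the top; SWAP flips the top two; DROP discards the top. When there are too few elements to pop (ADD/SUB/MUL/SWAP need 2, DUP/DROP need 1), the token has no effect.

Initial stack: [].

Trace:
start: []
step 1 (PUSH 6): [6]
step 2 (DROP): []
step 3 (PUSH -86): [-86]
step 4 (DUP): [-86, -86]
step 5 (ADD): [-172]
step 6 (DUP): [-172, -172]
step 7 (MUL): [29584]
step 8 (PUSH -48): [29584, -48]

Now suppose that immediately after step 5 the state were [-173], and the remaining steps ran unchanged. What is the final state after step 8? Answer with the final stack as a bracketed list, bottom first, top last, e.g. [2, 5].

state after step 5 := [-173]
step 6 (DUP): [-173, -173]
step 7 (MUL): [29929]
step 8 (PUSH -48): [29929, -48]

[29929, -48]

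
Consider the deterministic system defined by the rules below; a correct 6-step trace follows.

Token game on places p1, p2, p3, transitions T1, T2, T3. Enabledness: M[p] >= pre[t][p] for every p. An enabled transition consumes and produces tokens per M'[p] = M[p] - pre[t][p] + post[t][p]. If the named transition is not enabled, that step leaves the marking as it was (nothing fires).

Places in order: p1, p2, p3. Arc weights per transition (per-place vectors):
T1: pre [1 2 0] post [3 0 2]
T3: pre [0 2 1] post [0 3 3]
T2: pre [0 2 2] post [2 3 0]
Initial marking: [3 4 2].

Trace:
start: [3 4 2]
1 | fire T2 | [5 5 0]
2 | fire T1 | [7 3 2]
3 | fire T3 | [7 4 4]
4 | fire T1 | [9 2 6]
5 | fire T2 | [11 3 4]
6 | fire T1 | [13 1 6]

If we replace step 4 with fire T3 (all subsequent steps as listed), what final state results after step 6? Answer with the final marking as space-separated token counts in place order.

(re-executing from step 4 with the substitution; state before step 4: [7 4 4])
4 | fire T3 | [7 5 6]
5 | fire T2 | [9 6 4]
6 | fire T1 | [11 4 6]

11 4 6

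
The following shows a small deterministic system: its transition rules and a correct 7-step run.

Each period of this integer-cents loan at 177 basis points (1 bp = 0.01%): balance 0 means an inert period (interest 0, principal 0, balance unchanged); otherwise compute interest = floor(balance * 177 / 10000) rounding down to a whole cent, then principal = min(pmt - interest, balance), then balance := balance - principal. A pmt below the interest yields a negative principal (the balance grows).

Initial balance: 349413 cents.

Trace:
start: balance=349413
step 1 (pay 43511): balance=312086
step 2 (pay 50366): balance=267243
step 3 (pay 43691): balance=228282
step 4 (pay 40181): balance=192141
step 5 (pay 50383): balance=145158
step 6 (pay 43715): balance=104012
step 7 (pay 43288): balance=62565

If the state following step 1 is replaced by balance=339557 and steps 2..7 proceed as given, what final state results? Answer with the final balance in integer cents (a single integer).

93086

state after step 1 := balance=339557
step 2 (pay 50366): balance=295201
step 3 (pay 43691): balance=256735
step 4 (pay 40181): balance=221098
step 5 (pay 50383): balance=174628
step 6 (pay 43715): balance=134003
step 7 (pay 43288): balance=93086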